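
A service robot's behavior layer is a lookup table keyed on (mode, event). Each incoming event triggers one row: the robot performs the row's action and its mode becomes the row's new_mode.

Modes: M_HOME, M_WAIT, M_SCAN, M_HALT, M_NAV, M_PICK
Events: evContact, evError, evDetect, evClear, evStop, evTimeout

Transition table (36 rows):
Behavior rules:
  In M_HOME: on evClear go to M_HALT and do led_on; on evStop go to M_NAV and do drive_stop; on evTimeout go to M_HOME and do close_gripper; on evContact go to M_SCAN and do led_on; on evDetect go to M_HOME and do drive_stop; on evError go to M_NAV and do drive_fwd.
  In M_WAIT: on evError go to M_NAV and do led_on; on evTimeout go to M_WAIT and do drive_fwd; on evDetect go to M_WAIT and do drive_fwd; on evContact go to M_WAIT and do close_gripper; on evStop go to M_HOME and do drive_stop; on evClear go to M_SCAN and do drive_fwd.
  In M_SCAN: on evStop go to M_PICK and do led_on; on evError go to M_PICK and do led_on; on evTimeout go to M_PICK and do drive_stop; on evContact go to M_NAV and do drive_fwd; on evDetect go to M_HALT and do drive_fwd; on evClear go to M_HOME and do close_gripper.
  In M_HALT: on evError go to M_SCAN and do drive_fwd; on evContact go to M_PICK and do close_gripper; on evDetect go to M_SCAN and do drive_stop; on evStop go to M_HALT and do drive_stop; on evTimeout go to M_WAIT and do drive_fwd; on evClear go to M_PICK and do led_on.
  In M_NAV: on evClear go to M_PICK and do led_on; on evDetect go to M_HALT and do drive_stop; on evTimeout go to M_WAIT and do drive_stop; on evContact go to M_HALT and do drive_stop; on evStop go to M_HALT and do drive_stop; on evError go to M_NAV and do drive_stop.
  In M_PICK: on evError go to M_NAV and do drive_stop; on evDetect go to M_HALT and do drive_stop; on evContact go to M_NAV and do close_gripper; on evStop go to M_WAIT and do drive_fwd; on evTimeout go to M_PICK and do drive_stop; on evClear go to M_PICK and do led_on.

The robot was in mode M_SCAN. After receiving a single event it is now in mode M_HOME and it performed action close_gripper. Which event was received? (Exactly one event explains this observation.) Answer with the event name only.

evClear

try evContact: (M_SCAN, evContact) → (M_NAV, drive_fwd)
try evError: (M_SCAN, evError) → (M_PICK, led_on)
try evDetect: (M_SCAN, evDetect) → (M_HALT, drive_fwd)
try evClear: (M_SCAN, evClear) → (M_HOME, close_gripper)  ← matches
try evStop: (M_SCAN, evStop) → (M_PICK, led_on)
try evTimeout: (M_SCAN, evTimeout) → (M_PICK, drive_stop)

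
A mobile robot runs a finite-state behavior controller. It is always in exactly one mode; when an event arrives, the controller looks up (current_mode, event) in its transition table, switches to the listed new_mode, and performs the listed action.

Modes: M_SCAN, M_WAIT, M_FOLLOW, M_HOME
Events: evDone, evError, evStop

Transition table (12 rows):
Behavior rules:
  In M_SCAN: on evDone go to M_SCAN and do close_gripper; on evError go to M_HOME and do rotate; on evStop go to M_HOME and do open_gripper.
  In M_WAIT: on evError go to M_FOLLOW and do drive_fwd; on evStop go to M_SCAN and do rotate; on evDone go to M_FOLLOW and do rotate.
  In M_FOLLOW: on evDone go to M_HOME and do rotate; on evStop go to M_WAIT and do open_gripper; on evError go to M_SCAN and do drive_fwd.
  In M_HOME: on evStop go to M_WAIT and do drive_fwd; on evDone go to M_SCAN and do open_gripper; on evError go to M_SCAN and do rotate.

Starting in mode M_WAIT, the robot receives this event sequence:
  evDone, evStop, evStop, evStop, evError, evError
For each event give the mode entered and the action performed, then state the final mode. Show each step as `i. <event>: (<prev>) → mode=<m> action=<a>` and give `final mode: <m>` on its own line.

final mode: M_HOME

1. evDone: (M_WAIT) → mode=M_FOLLOW action=rotate
2. evStop: (M_FOLLOW) → mode=M_WAIT action=open_gripper
3. evStop: (M_WAIT) → mode=M_SCAN action=rotate
4. evStop: (M_SCAN) → mode=M_HOME action=open_gripper
5. evError: (M_HOME) → mode=M_SCAN action=rotate
6. evError: (M_SCAN) → mode=M_HOME action=rotate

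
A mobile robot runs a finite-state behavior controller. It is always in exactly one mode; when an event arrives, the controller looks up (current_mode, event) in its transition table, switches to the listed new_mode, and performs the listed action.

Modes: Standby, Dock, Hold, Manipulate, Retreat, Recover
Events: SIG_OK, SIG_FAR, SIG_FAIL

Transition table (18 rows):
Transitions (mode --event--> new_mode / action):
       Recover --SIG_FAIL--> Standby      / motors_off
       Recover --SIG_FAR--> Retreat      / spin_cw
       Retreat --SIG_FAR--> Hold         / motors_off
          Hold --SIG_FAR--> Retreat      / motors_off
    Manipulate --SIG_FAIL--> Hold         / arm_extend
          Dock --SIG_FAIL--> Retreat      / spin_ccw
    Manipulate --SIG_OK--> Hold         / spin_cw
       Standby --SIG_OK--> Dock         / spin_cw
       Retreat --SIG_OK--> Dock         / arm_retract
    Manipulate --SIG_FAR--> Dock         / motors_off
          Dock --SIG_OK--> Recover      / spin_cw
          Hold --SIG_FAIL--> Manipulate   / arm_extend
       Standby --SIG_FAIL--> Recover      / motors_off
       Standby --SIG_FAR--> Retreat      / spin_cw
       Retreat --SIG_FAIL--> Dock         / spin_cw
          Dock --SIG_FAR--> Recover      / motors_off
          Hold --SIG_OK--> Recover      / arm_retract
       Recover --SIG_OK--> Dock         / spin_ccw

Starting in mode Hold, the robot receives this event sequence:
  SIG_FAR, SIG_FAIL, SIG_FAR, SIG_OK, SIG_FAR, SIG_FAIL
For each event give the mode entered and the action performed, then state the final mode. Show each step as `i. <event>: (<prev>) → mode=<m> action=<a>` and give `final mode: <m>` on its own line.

1. SIG_FAR: (Hold) → mode=Retreat action=motors_off
2. SIG_FAIL: (Retreat) → mode=Dock action=spin_cw
3. SIG_FAR: (Dock) → mode=Recover action=motors_off
4. SIG_OK: (Recover) → mode=Dock action=spin_ccw
5. SIG_FAR: (Dock) → mode=Recover action=motors_off
6. SIG_FAIL: (Recover) → mode=Standby action=motors_off

final mode: Standby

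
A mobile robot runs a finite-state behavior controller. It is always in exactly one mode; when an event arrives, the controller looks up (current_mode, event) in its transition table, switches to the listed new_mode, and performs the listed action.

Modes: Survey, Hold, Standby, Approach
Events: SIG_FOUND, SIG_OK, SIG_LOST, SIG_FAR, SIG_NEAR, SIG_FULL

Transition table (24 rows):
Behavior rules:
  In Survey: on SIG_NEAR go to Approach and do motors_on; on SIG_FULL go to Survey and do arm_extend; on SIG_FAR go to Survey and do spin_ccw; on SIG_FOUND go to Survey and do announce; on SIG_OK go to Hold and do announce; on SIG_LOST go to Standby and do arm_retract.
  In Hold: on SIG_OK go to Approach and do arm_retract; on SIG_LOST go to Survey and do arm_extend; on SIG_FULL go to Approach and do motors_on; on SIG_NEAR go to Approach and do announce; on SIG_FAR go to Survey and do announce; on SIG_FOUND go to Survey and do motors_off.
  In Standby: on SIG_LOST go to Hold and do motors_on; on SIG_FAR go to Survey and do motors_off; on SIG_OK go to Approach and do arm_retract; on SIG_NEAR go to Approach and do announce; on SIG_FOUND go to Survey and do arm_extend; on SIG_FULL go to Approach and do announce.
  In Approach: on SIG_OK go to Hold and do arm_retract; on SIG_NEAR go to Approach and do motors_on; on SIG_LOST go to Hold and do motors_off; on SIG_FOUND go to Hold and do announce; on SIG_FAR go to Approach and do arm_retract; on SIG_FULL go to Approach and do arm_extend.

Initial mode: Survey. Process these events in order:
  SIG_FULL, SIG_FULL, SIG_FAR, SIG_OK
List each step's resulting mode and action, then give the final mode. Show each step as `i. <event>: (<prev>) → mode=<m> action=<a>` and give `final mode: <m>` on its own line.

1. SIG_FULL: (Survey) → mode=Survey action=arm_extend
2. SIG_FULL: (Survey) → mode=Survey action=arm_extend
3. SIG_FAR: (Survey) → mode=Survey action=spin_ccw
4. SIG_OK: (Survey) → mode=Hold action=announce

final mode: Hold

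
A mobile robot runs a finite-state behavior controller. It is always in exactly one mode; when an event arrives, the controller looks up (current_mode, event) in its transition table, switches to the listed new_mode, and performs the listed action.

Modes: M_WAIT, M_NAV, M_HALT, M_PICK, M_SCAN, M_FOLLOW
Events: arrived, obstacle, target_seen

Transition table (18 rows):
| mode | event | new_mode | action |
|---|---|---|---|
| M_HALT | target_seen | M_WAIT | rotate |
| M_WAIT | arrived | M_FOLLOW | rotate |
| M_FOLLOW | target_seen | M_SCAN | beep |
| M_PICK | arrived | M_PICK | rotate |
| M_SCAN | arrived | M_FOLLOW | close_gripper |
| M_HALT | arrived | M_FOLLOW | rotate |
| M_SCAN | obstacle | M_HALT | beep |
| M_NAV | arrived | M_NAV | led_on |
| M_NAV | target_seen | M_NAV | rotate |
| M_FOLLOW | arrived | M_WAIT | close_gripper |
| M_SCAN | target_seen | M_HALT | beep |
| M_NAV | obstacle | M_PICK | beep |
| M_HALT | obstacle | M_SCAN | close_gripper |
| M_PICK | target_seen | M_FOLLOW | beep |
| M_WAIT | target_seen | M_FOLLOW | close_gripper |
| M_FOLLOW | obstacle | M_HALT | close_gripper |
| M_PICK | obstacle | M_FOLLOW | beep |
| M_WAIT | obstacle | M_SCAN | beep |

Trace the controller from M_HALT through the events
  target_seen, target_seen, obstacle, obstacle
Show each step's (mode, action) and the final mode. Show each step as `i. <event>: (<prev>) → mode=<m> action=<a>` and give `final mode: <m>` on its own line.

1. target_seen: (M_HALT) → mode=M_WAIT action=rotate
2. target_seen: (M_WAIT) → mode=M_FOLLOW action=close_gripper
3. obstacle: (M_FOLLOW) → mode=M_HALT action=close_gripper
4. obstacle: (M_HALT) → mode=M_SCAN action=close_gripper

final mode: M_SCAN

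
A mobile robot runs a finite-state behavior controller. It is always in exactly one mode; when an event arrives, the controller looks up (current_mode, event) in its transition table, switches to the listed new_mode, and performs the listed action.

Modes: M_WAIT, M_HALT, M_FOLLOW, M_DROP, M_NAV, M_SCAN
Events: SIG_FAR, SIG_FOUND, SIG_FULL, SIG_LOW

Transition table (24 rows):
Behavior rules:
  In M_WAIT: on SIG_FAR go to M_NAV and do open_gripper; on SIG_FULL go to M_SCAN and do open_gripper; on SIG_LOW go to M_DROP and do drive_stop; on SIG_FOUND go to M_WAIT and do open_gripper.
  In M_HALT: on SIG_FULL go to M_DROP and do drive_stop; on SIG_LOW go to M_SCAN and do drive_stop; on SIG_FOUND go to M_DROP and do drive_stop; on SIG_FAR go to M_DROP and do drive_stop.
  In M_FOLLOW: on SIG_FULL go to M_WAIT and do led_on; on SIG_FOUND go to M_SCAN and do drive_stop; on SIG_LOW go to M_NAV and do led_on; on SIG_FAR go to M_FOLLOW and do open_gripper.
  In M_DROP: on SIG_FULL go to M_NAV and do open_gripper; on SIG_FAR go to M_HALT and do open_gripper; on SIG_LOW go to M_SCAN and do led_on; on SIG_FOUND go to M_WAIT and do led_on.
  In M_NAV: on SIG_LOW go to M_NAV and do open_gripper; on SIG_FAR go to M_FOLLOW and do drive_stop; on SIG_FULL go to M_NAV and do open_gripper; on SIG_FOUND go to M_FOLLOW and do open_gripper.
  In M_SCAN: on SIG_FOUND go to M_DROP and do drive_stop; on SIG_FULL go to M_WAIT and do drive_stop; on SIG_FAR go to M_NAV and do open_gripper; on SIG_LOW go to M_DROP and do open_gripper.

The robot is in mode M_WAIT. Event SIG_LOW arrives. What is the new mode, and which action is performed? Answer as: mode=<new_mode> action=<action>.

current mode = M_WAIT; filter table to that mode:
  (M_WAIT, SIG_FAR) → (M_NAV, open_gripper)
  (M_WAIT, SIG_FULL) → (M_SCAN, open_gripper)
  (M_WAIT, SIG_LOW) → (M_DROP, drive_stop)  ← event matches
  (M_WAIT, SIG_FOUND) → (M_WAIT, open_gripper)
event = SIG_LOW selects (M_DROP, drive_stop)

mode=M_DROP action=drive_stop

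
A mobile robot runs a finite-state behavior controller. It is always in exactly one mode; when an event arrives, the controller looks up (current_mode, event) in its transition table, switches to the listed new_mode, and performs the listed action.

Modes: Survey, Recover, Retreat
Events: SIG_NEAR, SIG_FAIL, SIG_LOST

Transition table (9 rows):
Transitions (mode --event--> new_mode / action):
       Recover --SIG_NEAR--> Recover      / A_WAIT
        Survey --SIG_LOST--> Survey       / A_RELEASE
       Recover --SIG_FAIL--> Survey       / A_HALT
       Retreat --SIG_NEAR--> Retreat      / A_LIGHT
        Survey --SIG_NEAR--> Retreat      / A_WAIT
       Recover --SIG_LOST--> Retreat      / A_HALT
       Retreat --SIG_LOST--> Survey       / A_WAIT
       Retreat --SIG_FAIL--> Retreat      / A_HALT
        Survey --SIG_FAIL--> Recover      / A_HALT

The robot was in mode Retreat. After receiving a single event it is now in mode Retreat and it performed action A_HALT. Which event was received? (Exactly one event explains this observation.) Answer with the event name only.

SIG_FAIL

try SIG_NEAR: (Retreat, SIG_NEAR) → (Retreat, A_LIGHT)
try SIG_FAIL: (Retreat, SIG_FAIL) → (Retreat, A_HALT)  ← matches
try SIG_LOST: (Retreat, SIG_LOST) → (Survey, A_WAIT)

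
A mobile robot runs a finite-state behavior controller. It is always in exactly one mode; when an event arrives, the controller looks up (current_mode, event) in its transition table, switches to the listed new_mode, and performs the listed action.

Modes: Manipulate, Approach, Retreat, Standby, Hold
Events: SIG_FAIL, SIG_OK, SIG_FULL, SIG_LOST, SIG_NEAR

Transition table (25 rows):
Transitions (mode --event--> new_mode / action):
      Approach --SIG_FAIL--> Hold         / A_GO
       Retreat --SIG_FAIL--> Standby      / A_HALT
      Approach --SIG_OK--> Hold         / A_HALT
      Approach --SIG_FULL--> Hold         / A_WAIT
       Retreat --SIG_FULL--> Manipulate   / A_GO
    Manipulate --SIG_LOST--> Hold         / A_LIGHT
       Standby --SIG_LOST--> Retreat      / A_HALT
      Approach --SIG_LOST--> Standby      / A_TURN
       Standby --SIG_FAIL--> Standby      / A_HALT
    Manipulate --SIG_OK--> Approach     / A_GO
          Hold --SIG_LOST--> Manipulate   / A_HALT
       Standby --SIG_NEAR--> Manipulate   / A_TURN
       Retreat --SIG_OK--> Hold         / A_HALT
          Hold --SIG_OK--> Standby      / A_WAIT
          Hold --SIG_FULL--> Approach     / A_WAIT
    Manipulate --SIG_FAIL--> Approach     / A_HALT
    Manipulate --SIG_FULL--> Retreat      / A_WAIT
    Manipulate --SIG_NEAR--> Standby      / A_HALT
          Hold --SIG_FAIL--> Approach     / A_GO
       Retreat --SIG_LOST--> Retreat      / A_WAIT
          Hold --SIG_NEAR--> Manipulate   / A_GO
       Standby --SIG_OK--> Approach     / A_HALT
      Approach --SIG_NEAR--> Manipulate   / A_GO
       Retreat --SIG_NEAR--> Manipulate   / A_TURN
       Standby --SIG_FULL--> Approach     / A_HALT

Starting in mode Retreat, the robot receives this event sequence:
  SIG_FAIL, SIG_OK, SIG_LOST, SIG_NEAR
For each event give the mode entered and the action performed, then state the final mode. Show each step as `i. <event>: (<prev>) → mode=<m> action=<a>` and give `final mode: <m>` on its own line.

1. SIG_FAIL: (Retreat) → mode=Standby action=A_HALT
2. SIG_OK: (Standby) → mode=Approach action=A_HALT
3. SIG_LOST: (Approach) → mode=Standby action=A_TURN
4. SIG_NEAR: (Standby) → mode=Manipulate action=A_TURN

final mode: Manipulate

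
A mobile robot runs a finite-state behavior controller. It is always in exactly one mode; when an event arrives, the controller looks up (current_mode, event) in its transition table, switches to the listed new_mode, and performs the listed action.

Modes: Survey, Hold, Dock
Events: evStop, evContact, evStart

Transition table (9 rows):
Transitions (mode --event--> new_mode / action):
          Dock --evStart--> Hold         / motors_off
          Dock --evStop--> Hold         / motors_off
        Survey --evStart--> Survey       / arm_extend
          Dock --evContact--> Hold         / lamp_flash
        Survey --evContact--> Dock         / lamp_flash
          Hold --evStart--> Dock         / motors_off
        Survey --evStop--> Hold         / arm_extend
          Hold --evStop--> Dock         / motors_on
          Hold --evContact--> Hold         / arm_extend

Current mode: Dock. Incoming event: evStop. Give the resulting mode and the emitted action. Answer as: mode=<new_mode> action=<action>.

mode=Hold action=motors_off

current mode = Dock; filter table to that mode:
  (Dock, evStart) → (Hold, motors_off)
  (Dock, evStop) → (Hold, motors_off)  ← event matches
  (Dock, evContact) → (Hold, lamp_flash)
event = evStop selects (Hold, motors_off)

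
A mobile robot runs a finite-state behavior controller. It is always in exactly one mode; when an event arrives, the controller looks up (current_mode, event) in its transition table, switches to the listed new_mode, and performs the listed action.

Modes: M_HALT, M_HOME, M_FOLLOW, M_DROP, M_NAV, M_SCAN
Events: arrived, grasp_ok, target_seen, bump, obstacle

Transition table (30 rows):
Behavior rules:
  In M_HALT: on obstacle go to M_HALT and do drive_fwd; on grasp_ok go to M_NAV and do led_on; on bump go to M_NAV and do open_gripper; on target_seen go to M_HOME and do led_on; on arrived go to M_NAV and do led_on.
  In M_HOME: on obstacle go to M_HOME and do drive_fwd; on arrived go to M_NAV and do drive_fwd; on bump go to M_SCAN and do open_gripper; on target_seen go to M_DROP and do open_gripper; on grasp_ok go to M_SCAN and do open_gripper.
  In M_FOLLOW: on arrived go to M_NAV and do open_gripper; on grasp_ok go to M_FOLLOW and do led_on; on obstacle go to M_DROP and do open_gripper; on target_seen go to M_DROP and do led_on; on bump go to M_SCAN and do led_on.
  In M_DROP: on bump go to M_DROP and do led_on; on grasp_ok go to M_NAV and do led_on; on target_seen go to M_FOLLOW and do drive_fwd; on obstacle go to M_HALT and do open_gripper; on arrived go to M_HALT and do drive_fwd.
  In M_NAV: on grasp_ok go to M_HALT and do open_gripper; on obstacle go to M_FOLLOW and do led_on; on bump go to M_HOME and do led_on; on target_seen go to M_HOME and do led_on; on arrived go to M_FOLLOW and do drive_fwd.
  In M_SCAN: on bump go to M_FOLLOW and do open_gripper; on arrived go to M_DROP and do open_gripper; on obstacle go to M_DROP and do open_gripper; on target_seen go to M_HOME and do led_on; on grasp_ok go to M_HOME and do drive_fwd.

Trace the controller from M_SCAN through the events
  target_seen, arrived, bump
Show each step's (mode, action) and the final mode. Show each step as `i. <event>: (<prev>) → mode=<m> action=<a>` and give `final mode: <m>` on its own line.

final mode: M_HOME

1. target_seen: (M_SCAN) → mode=M_HOME action=led_on
2. arrived: (M_HOME) → mode=M_NAV action=drive_fwd
3. bump: (M_NAV) → mode=M_HOME action=led_on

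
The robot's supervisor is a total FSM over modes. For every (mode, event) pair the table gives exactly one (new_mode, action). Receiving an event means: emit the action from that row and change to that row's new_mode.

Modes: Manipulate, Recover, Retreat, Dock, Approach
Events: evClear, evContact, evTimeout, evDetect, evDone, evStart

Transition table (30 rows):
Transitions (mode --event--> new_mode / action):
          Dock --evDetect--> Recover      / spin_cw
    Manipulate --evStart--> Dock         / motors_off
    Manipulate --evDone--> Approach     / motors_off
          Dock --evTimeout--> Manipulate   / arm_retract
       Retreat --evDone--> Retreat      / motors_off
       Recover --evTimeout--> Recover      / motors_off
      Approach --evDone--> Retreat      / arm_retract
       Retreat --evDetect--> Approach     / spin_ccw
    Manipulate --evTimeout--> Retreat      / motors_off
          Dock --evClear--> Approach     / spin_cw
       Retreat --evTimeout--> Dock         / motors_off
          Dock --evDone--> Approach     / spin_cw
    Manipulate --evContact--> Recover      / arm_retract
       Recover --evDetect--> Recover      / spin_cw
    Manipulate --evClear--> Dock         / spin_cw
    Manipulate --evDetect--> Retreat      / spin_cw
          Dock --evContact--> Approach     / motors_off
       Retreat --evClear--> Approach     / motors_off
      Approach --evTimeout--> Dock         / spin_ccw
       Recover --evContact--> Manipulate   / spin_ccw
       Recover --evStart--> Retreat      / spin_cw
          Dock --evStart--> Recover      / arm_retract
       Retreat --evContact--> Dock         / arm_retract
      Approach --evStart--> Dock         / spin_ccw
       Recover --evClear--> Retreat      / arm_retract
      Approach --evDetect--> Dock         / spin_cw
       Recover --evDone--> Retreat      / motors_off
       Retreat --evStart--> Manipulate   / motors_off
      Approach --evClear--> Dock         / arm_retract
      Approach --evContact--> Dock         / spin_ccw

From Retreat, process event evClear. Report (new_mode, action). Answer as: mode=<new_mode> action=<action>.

current mode = Retreat; filter table to that mode:
  (Retreat, evDone) → (Retreat, motors_off)
  (Retreat, evDetect) → (Approach, spin_ccw)
  (Retreat, evTimeout) → (Dock, motors_off)
  (Retreat, evClear) → (Approach, motors_off)  ← event matches
  (Retreat, evContact) → (Dock, arm_retract)
  (Retreat, evStart) → (Manipulate, motors_off)
event = evClear selects (Approach, motors_off)

mode=Approach action=motors_off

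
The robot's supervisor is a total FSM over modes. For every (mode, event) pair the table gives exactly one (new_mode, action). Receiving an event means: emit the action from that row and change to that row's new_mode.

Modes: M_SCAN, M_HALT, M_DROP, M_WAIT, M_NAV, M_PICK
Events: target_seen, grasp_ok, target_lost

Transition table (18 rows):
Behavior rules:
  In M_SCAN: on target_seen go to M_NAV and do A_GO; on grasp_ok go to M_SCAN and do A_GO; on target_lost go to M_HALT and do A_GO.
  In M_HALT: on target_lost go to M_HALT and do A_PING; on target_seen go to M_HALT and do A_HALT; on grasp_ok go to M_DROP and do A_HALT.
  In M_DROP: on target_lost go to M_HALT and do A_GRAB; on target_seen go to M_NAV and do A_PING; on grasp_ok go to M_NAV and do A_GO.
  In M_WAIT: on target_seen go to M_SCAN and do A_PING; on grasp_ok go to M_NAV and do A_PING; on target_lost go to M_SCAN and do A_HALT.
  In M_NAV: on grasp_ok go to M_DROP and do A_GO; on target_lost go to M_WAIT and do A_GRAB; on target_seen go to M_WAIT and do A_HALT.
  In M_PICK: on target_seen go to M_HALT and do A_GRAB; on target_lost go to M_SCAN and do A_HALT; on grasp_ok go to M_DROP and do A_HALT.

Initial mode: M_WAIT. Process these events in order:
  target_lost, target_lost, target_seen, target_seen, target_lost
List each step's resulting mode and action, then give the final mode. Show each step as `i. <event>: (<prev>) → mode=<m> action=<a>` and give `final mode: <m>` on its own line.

1. target_lost: (M_WAIT) → mode=M_SCAN action=A_HALT
2. target_lost: (M_SCAN) → mode=M_HALT action=A_GO
3. target_seen: (M_HALT) → mode=M_HALT action=A_HALT
4. target_seen: (M_HALT) → mode=M_HALT action=A_HALT
5. target_lost: (M_HALT) → mode=M_HALT action=A_PING

final mode: M_HALT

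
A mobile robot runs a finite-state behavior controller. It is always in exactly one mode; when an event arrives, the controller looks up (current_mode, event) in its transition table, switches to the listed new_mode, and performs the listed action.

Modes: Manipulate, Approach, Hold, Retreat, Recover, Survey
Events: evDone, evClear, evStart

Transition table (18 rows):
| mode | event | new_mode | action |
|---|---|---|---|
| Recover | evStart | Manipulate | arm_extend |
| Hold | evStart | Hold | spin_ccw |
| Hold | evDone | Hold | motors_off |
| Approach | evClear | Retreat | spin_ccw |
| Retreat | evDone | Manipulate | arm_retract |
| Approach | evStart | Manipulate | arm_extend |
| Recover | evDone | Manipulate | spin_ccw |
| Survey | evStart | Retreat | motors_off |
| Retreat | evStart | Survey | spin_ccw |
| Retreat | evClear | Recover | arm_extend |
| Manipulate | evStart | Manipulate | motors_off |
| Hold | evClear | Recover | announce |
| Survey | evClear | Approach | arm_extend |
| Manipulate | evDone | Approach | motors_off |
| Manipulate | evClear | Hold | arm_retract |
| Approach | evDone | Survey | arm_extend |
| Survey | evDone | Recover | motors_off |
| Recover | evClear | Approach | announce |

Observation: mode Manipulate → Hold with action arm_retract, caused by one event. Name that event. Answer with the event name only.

evClear

try evDone: (Manipulate, evDone) → (Approach, motors_off)
try evClear: (Manipulate, evClear) → (Hold, arm_retract)  ← matches
try evStart: (Manipulate, evStart) → (Manipulate, motors_off)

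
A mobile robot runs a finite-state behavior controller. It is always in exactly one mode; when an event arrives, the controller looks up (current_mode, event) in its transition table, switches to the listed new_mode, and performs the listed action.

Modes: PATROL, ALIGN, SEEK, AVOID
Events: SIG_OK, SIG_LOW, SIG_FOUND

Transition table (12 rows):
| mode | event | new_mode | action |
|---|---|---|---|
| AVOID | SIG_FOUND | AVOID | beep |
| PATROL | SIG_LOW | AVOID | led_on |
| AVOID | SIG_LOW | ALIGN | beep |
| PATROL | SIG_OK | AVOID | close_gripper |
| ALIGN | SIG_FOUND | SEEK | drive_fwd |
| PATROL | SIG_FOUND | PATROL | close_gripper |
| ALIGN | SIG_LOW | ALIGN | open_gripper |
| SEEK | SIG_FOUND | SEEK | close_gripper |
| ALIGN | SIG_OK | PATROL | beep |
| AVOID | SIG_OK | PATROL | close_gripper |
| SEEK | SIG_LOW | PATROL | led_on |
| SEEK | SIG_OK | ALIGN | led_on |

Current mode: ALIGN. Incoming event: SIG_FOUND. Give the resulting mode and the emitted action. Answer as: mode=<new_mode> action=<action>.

current mode = ALIGN; filter table to that mode:
  (ALIGN, SIG_FOUND) → (SEEK, drive_fwd)  ← event matches
  (ALIGN, SIG_LOW) → (ALIGN, open_gripper)
  (ALIGN, SIG_OK) → (PATROL, beep)
event = SIG_FOUND selects (SEEK, drive_fwd)

mode=SEEK action=drive_fwd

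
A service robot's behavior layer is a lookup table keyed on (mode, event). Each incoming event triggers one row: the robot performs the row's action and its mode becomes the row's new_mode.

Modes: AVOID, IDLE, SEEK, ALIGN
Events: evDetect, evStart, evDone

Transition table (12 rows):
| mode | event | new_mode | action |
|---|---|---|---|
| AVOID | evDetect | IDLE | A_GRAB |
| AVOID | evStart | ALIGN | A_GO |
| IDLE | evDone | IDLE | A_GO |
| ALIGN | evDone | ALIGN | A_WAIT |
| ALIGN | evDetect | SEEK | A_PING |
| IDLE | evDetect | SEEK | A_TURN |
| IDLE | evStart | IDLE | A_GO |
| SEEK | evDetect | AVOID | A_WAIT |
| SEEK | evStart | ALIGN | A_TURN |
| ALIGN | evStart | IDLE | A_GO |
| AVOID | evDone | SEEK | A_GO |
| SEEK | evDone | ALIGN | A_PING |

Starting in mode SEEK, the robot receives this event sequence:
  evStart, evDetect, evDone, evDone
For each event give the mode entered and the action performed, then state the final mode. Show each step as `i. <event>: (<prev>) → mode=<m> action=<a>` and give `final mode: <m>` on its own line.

1. evStart: (SEEK) → mode=ALIGN action=A_TURN
2. evDetect: (ALIGN) → mode=SEEK action=A_PING
3. evDone: (SEEK) → mode=ALIGN action=A_PING
4. evDone: (ALIGN) → mode=ALIGN action=A_WAIT

final mode: ALIGN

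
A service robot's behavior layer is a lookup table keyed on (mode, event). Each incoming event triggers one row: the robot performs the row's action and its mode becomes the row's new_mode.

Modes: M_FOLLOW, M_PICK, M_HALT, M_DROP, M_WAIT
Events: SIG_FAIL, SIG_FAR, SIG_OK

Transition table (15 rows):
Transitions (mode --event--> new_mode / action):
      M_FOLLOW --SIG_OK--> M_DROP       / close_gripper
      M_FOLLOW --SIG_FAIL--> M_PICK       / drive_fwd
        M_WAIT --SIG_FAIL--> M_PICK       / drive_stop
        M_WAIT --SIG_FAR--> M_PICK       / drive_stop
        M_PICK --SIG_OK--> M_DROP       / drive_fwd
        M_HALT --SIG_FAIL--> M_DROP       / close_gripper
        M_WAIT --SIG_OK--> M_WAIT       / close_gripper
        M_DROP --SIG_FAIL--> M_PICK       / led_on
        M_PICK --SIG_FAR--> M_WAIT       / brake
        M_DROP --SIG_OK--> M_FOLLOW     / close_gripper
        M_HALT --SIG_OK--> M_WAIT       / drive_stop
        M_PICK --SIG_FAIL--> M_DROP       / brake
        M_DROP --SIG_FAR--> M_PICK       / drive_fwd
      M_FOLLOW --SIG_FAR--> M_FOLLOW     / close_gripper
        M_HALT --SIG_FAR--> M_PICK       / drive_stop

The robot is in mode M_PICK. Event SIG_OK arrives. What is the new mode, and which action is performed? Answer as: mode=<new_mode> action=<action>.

mode=M_DROP action=drive_fwd

current mode = M_PICK; filter table to that mode:
  (M_PICK, SIG_OK) → (M_DROP, drive_fwd)  ← event matches
  (M_PICK, SIG_FAR) → (M_WAIT, brake)
  (M_PICK, SIG_FAIL) → (M_DROP, brake)
event = SIG_OK selects (M_DROP, drive_fwd)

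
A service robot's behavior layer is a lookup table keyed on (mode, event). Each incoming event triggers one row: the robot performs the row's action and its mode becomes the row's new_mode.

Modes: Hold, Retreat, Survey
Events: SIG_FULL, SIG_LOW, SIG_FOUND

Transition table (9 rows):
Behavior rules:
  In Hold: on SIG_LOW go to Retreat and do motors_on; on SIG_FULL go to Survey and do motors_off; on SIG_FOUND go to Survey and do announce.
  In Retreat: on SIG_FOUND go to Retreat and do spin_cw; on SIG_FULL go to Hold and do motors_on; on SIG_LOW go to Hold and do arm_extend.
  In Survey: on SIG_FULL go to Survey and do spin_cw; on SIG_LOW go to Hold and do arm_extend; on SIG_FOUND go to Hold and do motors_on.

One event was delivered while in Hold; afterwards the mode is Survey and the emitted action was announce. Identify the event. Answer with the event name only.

SIG_FOUND

try SIG_FULL: (Hold, SIG_FULL) → (Survey, motors_off)
try SIG_LOW: (Hold, SIG_LOW) → (Retreat, motors_on)
try SIG_FOUND: (Hold, SIG_FOUND) → (Survey, announce)  ← matches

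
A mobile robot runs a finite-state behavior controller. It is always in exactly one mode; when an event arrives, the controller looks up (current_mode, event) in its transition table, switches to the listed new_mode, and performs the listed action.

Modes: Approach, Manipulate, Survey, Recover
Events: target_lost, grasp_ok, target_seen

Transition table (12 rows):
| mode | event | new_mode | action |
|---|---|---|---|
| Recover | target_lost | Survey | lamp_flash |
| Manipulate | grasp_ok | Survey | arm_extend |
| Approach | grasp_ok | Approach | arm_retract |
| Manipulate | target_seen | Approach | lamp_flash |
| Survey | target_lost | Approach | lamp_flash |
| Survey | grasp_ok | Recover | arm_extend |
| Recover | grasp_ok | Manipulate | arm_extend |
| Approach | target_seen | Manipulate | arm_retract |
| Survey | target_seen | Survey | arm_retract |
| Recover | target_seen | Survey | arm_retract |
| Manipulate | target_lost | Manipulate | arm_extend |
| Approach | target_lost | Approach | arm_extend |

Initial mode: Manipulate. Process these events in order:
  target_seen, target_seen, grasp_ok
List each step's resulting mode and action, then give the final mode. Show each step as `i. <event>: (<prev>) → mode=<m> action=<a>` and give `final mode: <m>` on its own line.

1. target_seen: (Manipulate) → mode=Approach action=lamp_flash
2. target_seen: (Approach) → mode=Manipulate action=arm_retract
3. grasp_ok: (Manipulate) → mode=Survey action=arm_extend

final mode: Survey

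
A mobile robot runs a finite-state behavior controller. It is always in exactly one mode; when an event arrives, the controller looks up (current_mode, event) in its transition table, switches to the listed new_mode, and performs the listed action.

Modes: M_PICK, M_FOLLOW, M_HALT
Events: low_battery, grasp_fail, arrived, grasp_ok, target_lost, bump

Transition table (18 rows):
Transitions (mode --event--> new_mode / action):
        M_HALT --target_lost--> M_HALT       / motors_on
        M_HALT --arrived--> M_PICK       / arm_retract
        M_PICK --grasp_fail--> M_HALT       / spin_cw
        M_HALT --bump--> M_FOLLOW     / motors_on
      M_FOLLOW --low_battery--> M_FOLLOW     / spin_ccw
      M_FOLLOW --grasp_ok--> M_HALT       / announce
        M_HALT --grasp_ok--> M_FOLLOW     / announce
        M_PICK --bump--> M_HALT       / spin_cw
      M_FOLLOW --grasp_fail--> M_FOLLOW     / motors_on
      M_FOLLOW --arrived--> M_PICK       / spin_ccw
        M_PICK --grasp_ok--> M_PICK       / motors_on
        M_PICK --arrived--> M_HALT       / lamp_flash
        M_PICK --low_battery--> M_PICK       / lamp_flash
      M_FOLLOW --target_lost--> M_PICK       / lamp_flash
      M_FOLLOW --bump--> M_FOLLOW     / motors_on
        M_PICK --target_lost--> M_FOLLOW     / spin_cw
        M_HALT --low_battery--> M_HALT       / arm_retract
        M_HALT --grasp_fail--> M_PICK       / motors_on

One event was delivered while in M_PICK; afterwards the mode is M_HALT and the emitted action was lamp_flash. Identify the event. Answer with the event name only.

arrived

try low_battery: (M_PICK, low_battery) → (M_PICK, lamp_flash)
try grasp_fail: (M_PICK, grasp_fail) → (M_HALT, spin_cw)
try arrived: (M_PICK, arrived) → (M_HALT, lamp_flash)  ← matches
try grasp_ok: (M_PICK, grasp_ok) → (M_PICK, motors_on)
try target_lost: (M_PICK, target_lost) → (M_FOLLOW, spin_cw)
try bump: (M_PICK, bump) → (M_HALT, spin_cw)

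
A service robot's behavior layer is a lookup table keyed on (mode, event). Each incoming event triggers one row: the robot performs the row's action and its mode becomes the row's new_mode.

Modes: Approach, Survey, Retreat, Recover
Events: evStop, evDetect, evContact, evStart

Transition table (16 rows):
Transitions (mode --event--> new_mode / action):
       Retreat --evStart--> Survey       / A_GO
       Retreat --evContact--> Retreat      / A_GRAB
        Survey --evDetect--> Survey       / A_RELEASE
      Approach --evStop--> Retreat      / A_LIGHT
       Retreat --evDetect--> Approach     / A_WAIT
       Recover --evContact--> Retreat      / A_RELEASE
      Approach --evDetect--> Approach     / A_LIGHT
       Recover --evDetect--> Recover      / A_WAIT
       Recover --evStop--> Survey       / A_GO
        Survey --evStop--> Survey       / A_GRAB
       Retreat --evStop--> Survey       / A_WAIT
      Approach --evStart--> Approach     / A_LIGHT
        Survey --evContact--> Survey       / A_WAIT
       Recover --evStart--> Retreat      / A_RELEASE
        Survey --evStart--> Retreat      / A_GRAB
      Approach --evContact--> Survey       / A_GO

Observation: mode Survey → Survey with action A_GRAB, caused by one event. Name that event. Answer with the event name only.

try evStop: (Survey, evStop) → (Survey, A_GRAB)  ← matches
try evDetect: (Survey, evDetect) → (Survey, A_RELEASE)
try evContact: (Survey, evContact) → (Survey, A_WAIT)
try evStart: (Survey, evStart) → (Retreat, A_GRAB)

evStop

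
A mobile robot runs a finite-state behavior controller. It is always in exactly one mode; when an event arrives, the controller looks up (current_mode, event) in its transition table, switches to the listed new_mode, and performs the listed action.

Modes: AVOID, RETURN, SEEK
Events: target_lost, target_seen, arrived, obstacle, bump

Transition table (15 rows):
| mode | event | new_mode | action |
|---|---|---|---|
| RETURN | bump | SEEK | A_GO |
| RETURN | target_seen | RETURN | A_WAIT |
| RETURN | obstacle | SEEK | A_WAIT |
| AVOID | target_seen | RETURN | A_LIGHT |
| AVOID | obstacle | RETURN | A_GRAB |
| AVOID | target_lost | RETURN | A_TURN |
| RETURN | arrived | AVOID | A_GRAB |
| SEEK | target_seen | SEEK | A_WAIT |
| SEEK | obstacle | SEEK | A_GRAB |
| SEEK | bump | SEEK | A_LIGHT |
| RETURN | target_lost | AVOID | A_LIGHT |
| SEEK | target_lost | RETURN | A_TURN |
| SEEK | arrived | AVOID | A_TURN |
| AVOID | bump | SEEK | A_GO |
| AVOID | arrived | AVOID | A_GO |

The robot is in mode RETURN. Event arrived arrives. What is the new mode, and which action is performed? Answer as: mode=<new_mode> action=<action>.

current mode = RETURN; filter table to that mode:
  (RETURN, bump) → (SEEK, A_GO)
  (RETURN, target_seen) → (RETURN, A_WAIT)
  (RETURN, obstacle) → (SEEK, A_WAIT)
  (RETURN, arrived) → (AVOID, A_GRAB)  ← event matches
  (RETURN, target_lost) → (AVOID, A_LIGHT)
event = arrived selects (AVOID, A_GRAB)

mode=AVOID action=A_GRAB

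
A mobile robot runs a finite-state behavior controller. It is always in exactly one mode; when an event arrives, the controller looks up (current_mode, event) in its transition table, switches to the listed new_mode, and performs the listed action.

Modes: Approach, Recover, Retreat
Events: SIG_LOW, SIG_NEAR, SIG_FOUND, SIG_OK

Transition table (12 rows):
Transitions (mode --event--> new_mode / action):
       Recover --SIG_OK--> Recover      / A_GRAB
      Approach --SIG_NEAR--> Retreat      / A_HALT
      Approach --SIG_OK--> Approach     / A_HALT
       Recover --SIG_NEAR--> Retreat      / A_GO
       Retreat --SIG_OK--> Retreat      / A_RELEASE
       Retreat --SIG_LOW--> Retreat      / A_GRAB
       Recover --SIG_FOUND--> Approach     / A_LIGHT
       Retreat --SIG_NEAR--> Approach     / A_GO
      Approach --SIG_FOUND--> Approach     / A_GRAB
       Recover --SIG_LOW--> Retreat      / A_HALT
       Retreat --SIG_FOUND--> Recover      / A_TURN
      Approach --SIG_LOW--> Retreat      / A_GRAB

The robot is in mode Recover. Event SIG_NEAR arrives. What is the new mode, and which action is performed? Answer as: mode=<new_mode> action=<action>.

mode=Retreat action=A_GO

current mode = Recover; filter table to that mode:
  (Recover, SIG_OK) → (Recover, A_GRAB)
  (Recover, SIG_NEAR) → (Retreat, A_GO)  ← event matches
  (Recover, SIG_FOUND) → (Approach, A_LIGHT)
  (Recover, SIG_LOW) → (Retreat, A_HALT)
event = SIG_NEAR selects (Retreat, A_GO)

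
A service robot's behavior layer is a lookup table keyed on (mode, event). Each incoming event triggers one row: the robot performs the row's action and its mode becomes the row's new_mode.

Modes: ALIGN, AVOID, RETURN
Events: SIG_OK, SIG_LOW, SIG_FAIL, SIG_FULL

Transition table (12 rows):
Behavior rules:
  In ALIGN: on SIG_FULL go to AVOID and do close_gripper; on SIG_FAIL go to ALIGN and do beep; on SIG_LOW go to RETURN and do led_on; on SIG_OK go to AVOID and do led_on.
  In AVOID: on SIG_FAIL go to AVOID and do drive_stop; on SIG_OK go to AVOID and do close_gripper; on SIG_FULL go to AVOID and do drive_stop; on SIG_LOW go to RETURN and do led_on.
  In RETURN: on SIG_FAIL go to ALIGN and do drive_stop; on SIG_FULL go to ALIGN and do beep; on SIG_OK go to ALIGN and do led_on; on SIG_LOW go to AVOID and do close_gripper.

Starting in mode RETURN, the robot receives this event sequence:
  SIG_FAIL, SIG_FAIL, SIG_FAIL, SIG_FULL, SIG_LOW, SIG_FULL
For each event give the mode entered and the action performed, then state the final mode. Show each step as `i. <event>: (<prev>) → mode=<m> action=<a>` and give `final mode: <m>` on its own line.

1. SIG_FAIL: (RETURN) → mode=ALIGN action=drive_stop
2. SIG_FAIL: (ALIGN) → mode=ALIGN action=beep
3. SIG_FAIL: (ALIGN) → mode=ALIGN action=beep
4. SIG_FULL: (ALIGN) → mode=AVOID action=close_gripper
5. SIG_LOW: (AVOID) → mode=RETURN action=led_on
6. SIG_FULL: (RETURN) → mode=ALIGN action=beep

final mode: ALIGN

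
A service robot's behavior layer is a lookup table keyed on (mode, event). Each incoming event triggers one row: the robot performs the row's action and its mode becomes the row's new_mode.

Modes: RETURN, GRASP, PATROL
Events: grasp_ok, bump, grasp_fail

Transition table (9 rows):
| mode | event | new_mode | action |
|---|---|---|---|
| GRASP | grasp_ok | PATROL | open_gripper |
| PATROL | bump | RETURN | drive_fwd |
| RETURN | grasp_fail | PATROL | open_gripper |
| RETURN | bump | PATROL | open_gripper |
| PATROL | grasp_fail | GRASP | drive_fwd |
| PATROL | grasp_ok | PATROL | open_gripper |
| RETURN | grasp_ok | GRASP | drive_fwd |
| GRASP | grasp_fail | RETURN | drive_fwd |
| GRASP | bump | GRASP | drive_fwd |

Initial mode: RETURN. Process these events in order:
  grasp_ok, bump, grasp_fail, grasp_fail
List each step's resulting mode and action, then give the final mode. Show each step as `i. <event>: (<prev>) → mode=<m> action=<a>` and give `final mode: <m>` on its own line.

final mode: PATROL

1. grasp_ok: (RETURN) → mode=GRASP action=drive_fwd
2. bump: (GRASP) → mode=GRASP action=drive_fwd
3. grasp_fail: (GRASP) → mode=RETURN action=drive_fwd
4. grasp_fail: (RETURN) → mode=PATROL action=open_gripper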